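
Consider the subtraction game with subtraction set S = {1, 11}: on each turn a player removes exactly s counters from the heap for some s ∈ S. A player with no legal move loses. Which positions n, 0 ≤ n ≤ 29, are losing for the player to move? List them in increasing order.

0, 2, 4, 6, 8, 10, 12, 14, 16, 18, 20, 22, 24, 26, 28

n :  0  1  2  3  4  5  6  7  8  9 10 11 12 13 14 15 16 17 18 19 20 21 22 23 24 25 26 27 28 29
G :  0  1  0  1  0  1  0  1  0  1  0  1  0  1  0  1  0  1  0  1  0  1  0  1  0  1  0  1  0  1
P-positions are exactly the n with G(n) = 0.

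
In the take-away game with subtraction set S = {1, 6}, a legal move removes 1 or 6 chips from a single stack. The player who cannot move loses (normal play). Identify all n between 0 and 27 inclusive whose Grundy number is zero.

0, 2, 4, 7, 9, 11, 14, 16, 18, 21, 23, 25

n :  0  1  2  3  4  5  6  7  8  9 10 11 12 13 14 15 16 17 18 19 20 21 22 23 24 25 26 27
G :  0  1  0  1  0  1  2  0  1  0  1  0  1  2  0  1  0  1  0  1  2  0  1  0  1  0  1  2
P-positions are exactly the n with G(n) = 0.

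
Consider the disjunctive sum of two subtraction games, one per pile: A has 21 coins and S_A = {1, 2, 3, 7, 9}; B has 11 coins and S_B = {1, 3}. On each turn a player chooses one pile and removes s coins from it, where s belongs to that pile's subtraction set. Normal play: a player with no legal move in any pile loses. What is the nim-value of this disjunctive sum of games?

0

Pile A, S = {1, 2, 3, 7, 9}:
n :  0  1  2  3  4  5  6  7  8  9 10 11 12 13 14 15 16 17 18 19 20 21
G :  0  1  2  3  0  1  2  3  0  1  2  3  0  1  2  3  0  1  2  3  0  1
G_A(21) = 1.
Pile B, S = {1, 3}:
n :  0  1  2  3  4  5  6  7  8  9 10 11
G :  0  1  0  1  0  1  0  1  0  1  0  1
G_B(11) = 1.
Combined Grundy value = 1 ⊕ 1 = 0.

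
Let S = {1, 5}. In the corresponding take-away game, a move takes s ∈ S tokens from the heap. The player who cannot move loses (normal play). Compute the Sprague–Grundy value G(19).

n :  0  1  2  3  4  5  6  7  8  9 10 11 12 13 14 15 16 17 18 19
G :  0  1  0  1  0  1  0  1  0  1  0  1  0  1  0  1  0  1  0  1

1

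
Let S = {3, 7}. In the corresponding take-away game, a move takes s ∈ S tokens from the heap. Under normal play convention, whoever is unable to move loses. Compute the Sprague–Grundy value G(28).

G(0) = 0
G(1) = mex{} = 0
G(2) = mex{} = 0
G(3) = mex{0} = 1
G(4) = mex{0} = 1
G(5) = mex{0} = 1
G(6) = mex{1} = 0
G(7) = mex{1,0} = 2
G(8) = mex{1,0} = 2
G(9) = mex{0,0} = 1
G(10) = mex{2,1} = 0
G(11) = mex{2,1} = 0
G(12) = mex{1,1} = 0
G(13) = mex{0,0} = 1
G(14) = mex{0,2} = 1
G(15) = mex{0,2} = 1
G(16) = mex{1,1} = 0
G(17) = mex{1,0} = 2
G(18) = mex{1,0} = 2
G(19) = mex{0,0} = 1
G(20) = mex{2,1} = 0
G(21) = mex{2,1} = 0
G(22) = mex{1,1} = 0
G(23) = mex{0,0} = 1
G(24) = mex{0,2} = 1
G(25) = mex{0,2} = 1
G(26) = mex{1,1} = 0
G(27) = mex{1,0} = 2
G(28) = mex{1,0} = 2

2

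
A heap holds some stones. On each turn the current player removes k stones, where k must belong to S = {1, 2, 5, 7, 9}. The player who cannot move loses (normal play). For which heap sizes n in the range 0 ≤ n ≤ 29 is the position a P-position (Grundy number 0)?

n :  0  1  2  3  4  5  6  7  8  9 10 11 12 13 14 15 16 17 18 19 20 21 22 23 24 25 26 27 28 29
G :  0  1  2  0  1  2  0  1  2  3  4  5  3  4  0  1  2  0  1  2  0  1  2  3  4  5  3  4  0  1
P-positions are exactly the n with G(n) = 0.

0, 3, 6, 14, 17, 20, 28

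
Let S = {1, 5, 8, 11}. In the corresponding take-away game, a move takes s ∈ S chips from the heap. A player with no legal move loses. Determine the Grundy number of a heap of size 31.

3

G(0) = 0
G(1) = mex{0} = 1
G(2) = mex{1} = 0
G(3) = mex{0} = 1
G(4) = mex{1} = 0
G(5) = mex{0,0} = 1
G(6) = mex{1,1} = 0
G(7) = mex{0,0} = 1
G(8) = mex{1,1,0} = 2
G(9) = mex{2,0,1} = 3
G(10) = mex{3,1,0} = 2
G(11) = mex{2,0,1,0} = 3
G(12) = mex{3,1,0,1} = 2
G(13) = mex{2,2,1,0} = 3
G(14) = mex{3,3,0,1} = 2
G(15) = mex{2,2,1,0} = 3
G(16) = mex{3,3,2,1} = 0
G(17) = mex{0,2,3,0} = 1
G(18) = mex{1,3,2,1} = 0
G(19) = mex{0,2,3,2} = 1
G(20) = mex{1,3,2,3} = 0
G(21) = mex{0,0,3,2} = 1
G(22) = mex{1,1,2,3} = 0
G(23) = mex{0,0,3,2} = 1
G(24) = mex{1,1,0,3} = 2
G(25) = mex{2,0,1,2} = 3
G(26) = mex{3,1,0,3} = 2
G(27) = mex{2,0,1,0} = 3
G(28) = mex{3,1,0,1} = 2
G(29) = mex{2,2,1,0} = 3
G(30) = mex{3,3,0,1} = 2
G(31) = mex{2,2,1,0} = 3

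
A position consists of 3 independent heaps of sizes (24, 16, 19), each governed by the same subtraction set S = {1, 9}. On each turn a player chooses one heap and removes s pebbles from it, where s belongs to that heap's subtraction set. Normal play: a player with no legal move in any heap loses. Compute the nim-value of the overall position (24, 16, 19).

1

All heaps use S = {1, 9}:
G(0) = 0
G(1) = mex{0} = 1
G(2) = mex{1} = 0
G(3) = mex{0} = 1
G(4) = mex{1} = 0
G(5) = mex{0} = 1
G(6) = mex{1} = 0
G(7) = mex{0} = 1
G(8) = mex{1} = 0
G(9) = mex{0,0} = 1
G(10) = mex{1,1} = 0
G(11) = mex{0,0} = 1
G(12) = mex{1,1} = 0
G(13) = mex{0,0} = 1
G(14) = mex{1,1} = 0
G(15) = mex{0,0} = 1
G(16) = mex{1,1} = 0
G(17) = mex{0,0} = 1
G(18) = mex{1,1} = 0
G(19) = mex{0,0} = 1
G(20) = mex{1,1} = 0
G(21) = mex{0,0} = 1
G(22) = mex{1,1} = 0
G(23) = mex{0,0} = 1
G(24) = mex{1,1} = 0
Heap A: G(24) = 0.
Heap B: G(16) = 0.
Heap C: G(19) = 1.
Combined Grundy value = 0 ⊕ 0 ⊕ 1 = 1.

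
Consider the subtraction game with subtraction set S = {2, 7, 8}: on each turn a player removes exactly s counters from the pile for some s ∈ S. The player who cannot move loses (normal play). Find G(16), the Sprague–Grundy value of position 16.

1

G(0) = 0
G(1) = mex{} = 0
G(2) = mex{0} = 1
G(3) = mex{0} = 1
G(4) = mex{1} = 0
G(5) = mex{1} = 0
G(6) = mex{0} = 1
G(7) = mex{0,0} = 1
G(8) = mex{1,0,0} = 2
G(9) = mex{1,1,0} = 2
G(10) = mex{2,1,1} = 0
G(11) = mex{2,0,1} = 3
G(12) = mex{0,0,0} = 1
G(13) = mex{3,1,0} = 2
G(14) = mex{1,1,1} = 0
G(15) = mex{2,2,1} = 0
G(16) = mex{0,2,2} = 1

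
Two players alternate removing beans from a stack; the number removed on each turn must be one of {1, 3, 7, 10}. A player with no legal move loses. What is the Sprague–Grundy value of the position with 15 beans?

n :  0  1  2  3  4  5  6  7  8  9 10 11 12 13 14 15
G :  0  1  0  1  0  1  0  1  0  1  2  3  2  3  2  3

3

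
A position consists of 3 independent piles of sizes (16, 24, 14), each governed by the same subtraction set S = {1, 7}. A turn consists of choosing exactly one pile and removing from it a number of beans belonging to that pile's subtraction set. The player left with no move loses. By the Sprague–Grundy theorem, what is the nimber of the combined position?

0

All piles use S = {1, 7}:
n :  0  1  2  3  4  5  6  7  8  9 10 11 12 13 14 15 16 17 18 19 20 21 22 23 24
G :  0  1  0  1  0  1  0  1  0  1  0  1  0  1  0  1  0  1  0  1  0  1  0  1  0
Pile A: G(16) = 0.
Pile B: G(24) = 0.
Pile C: G(14) = 0.
Combined Grundy value = 0 ⊕ 0 ⊕ 0 = 0.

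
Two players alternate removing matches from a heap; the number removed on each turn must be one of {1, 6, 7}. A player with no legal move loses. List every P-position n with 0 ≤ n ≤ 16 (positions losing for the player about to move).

0, 2, 4, 12, 14, 16

n :  0  1  2  3  4  5  6  7  8  9 10 11 12 13 14 15 16
G :  0  1  0  1  0  1  2  3  2  3  2  3  0  1  0  1  0
P-positions are exactly the n with G(n) = 0.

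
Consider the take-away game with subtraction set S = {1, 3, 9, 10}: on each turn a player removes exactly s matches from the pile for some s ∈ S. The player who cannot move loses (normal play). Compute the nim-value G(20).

1

n :  0  1  2  3  4  5  6  7  8  9 10 11 12 13 14 15 16 17 18 19 20
G :  0  1  0  1  0  1  0  1  0  1  2  3  2  3  2  3  2  3  2  0  1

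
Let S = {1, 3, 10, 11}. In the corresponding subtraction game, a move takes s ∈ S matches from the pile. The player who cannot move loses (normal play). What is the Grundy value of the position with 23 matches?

G(0) = 0
G(1) = mex{0} = 1
G(2) = mex{1} = 0
G(3) = mex{0,0} = 1
G(4) = mex{1,1} = 0
G(5) = mex{0,0} = 1
G(6) = mex{1,1} = 0
G(7) = mex{0,0} = 1
G(8) = mex{1,1} = 0
G(9) = mex{0,0} = 1
G(10) = mex{1,1,0} = 2
G(11) = mex{2,0,1,0} = 3
G(12) = mex{3,1,0,1} = 2
G(13) = mex{2,2,1,0} = 3
G(14) = mex{3,3,0,1} = 2
G(15) = mex{2,2,1,0} = 3
G(16) = mex{3,3,0,1} = 2
G(17) = mex{2,2,1,0} = 3
G(18) = mex{3,3,0,1} = 2
G(19) = mex{2,2,1,0} = 3
G(20) = mex{3,3,2,1} = 0
G(21) = mex{0,2,3,2} = 1
G(22) = mex{1,3,2,3} = 0
G(23) = mex{0,0,3,2} = 1

1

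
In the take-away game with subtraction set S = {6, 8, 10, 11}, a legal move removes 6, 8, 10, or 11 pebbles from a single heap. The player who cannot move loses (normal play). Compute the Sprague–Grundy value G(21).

0

n :  0  1  2  3  4  5  6  7  8  9 10 11 12 13 14 15 16 17 18 19 20 21
G :  0  0  0  0  0  0  1  1  1  1  1  1  2  2  2  2  2  0  0  0  0  0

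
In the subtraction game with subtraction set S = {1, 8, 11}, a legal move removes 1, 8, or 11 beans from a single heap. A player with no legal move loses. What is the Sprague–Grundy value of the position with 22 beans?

G(0) = 0
G(1) = mex{0} = 1
G(2) = mex{1} = 0
G(3) = mex{0} = 1
G(4) = mex{1} = 0
G(5) = mex{0} = 1
G(6) = mex{1} = 0
G(7) = mex{0} = 1
G(8) = mex{1,0} = 2
G(9) = mex{2,1} = 0
G(10) = mex{0,0} = 1
G(11) = mex{1,1,0} = 2
G(12) = mex{2,0,1} = 3
G(13) = mex{3,1,0} = 2
G(14) = mex{2,0,1} = 3
G(15) = mex{3,1,0} = 2
G(16) = mex{2,2,1} = 0
G(17) = mex{0,0,0} = 1
G(18) = mex{1,1,1} = 0
G(19) = mex{0,2,2} = 1
G(20) = mex{1,3,0} = 2
G(21) = mex{2,2,1} = 0
G(22) = mex{0,3,2} = 1

1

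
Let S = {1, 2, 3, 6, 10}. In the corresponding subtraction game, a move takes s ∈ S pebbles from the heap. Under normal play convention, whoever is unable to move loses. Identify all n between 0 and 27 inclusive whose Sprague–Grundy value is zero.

0, 4, 8, 12, 16, 20, 24

G(0) = 0
G(1) = mex{0} = 1
G(2) = mex{1,0} = 2
G(3) = mex{2,1,0} = 3
G(4) = mex{3,2,1} = 0
G(5) = mex{0,3,2} = 1
G(6) = mex{1,0,3,0} = 2
G(7) = mex{2,1,0,1} = 3
G(8) = mex{3,2,1,2} = 0
G(9) = mex{0,3,2,3} = 1
G(10) = mex{1,0,3,0,0} = 2
G(11) = mex{2,1,0,1,1} = 3
G(12) = mex{3,2,1,2,2} = 0
G(13) = mex{0,3,2,3,3} = 1
G(14) = mex{1,0,3,0,0} = 2
G(15) = mex{2,1,0,1,1} = 3
G(16) = mex{3,2,1,2,2} = 0
G(17) = mex{0,3,2,3,3} = 1
G(18) = mex{1,0,3,0,0} = 2
G(19) = mex{2,1,0,1,1} = 3
G(20) = mex{3,2,1,2,2} = 0
G(21) = mex{0,3,2,3,3} = 1
G(22) = mex{1,0,3,0,0} = 2
G(23) = mex{2,1,0,1,1} = 3
G(24) = mex{3,2,1,2,2} = 0
G(25) = mex{0,3,2,3,3} = 1
G(26) = mex{1,0,3,0,0} = 2
G(27) = mex{2,1,0,1,1} = 3
P-positions are exactly the n with G(n) = 0.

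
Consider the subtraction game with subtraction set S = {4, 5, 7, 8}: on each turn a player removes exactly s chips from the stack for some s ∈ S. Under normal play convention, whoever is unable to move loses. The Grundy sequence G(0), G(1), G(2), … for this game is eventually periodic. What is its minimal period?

n :  0  1  2  3  4  5  6  7  8  9 10 11 12 13 14 15 16 17 18 19 20 21 22 23 24 25
G :  0  0  0  0  1  1  1  1  2  2  2  2  0  0  0  0  1  1  1  1  2  2  2  2  0  0
G(n+12) = G(n) holds for n = 0,…,7 (a full window of length max(S) = 8), so the sequence is purely periodic with period 12.

12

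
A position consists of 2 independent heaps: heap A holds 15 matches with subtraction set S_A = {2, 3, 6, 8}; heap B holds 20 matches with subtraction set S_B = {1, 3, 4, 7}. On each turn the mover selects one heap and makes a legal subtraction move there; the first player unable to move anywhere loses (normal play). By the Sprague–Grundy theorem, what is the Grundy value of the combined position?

Heap A, S = {2, 3, 6, 8}:
n :  0  1  2  3  4  5  6  7  8  9 10 11 12 13 14 15
G :  0  0  1  1  2  0  3  1  2  2  0  3  1  2  0  0
G_A(15) = 0.
Heap B, S = {1, 3, 4, 7}:
n :  0  1  2  3  4  5  6  7  8  9 10 11 12 13 14 15 16 17 18 19 20
G :  0  1  0  1  2  3  2  3  0  1  0  1  2  3  2  3  0  1  0  1  2
G_B(20) = 2.
Combined Grundy value = 0 ⊕ 2 = 2.

2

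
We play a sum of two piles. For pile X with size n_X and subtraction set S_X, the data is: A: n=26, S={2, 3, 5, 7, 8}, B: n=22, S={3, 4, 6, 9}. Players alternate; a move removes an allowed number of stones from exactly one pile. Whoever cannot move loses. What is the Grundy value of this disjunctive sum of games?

Pile A, S = {2, 3, 5, 7, 8}:
n :  0  1  2  3  4  5  6  7  8  9 10 11 12 13 14 15 16 17 18 19 20 21 22 23 24 25 26
G :  0  0  1  1  2  2  3  3  4  4  0  0  1  1  2  2  3  3  4  4  0  0  1  1  2  2  3
G_A(26) = 3.
Pile B, S = {3, 4, 6, 9}:
n :  0  1  2  3  4  5  6  7  8  9 10 11 12 13 14 15 16 17 18 19 20 21 22
G :  0  0  0  1  1  1  2  2  2  3  3  3  0  0  0  1  1  1  2  2  2  3  3
G_B(22) = 3.
Combined Grundy value = 3 ⊕ 3 = 0.

0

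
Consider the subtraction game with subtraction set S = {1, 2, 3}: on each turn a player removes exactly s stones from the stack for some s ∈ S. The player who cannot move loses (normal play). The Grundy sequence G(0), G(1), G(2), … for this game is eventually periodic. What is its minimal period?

4

n :  0  1  2  3  4  5  6  7  8  9 10 11 12 13 14
G :  0  1  2  3  0  1  2  3  0  1  2  3  0  1  2
G(n+4) = G(n) holds for n = 0,…,2 (a full window of length max(S) = 3), so the sequence is purely periodic with period 4.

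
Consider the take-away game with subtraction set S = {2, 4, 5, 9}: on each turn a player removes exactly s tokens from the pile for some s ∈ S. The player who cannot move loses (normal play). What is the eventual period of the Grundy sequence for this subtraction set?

7

G(0) = 0
G(1) = mex{} = 0
G(2) = mex{0} = 1
G(3) = mex{0} = 1
G(4) = mex{1,0} = 2
G(5) = mex{1,0,0} = 2
G(6) = mex{2,1,0} = 3
G(7) = mex{2,1,1} = 0
G(8) = mex{3,2,1} = 0
G(9) = mex{0,2,2,0} = 1
G(10) = mex{0,3,2,0} = 1
G(11) = mex{1,0,3,1} = 2
G(12) = mex{1,0,0,1} = 2
G(13) = mex{2,1,0,2} = 3
G(14) = mex{2,1,1,2} = 0
G(15) = mex{3,2,1,3} = 0
G(16) = mex{0,2,2,0} = 1
G(17) = mex{0,3,2,0} = 1
G(n+7) = G(n) holds for n = 0,…,8 (a full window of length max(S) = 9), so the sequence is purely periodic with period 7.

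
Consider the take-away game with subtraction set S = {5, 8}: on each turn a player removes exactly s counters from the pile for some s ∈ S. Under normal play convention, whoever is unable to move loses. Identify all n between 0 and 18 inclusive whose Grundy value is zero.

0, 1, 2, 3, 4, 13, 14, 15, 16, 17

n :  0  1  2  3  4  5  6  7  8  9 10 11 12 13 14 15 16 17 18
G :  0  0  0  0  0  1  1  1  1  1  2  2  2  0  0  0  0  0  1
P-positions are exactly the n with G(n) = 0.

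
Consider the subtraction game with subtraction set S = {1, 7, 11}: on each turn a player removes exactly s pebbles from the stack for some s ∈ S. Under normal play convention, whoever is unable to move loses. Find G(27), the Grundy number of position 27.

1

G(0) = 0
G(1) = mex{0} = 1
G(2) = mex{1} = 0
G(3) = mex{0} = 1
G(4) = mex{1} = 0
G(5) = mex{0} = 1
G(6) = mex{1} = 0
G(7) = mex{0,0} = 1
G(8) = mex{1,1} = 0
G(9) = mex{0,0} = 1
G(10) = mex{1,1} = 0
G(11) = mex{0,0,0} = 1
G(12) = mex{1,1,1} = 0
G(13) = mex{0,0,0} = 1
G(14) = mex{1,1,1} = 0
G(15) = mex{0,0,0} = 1
G(16) = mex{1,1,1} = 0
G(17) = mex{0,0,0} = 1
G(18) = mex{1,1,1} = 0
G(19) = mex{0,0,0} = 1
G(20) = mex{1,1,1} = 0
G(21) = mex{0,0,0} = 1
G(22) = mex{1,1,1} = 0
G(23) = mex{0,0,0} = 1
G(24) = mex{1,1,1} = 0
G(25) = mex{0,0,0} = 1
G(26) = mex{1,1,1} = 0
G(27) = mex{0,0,0} = 1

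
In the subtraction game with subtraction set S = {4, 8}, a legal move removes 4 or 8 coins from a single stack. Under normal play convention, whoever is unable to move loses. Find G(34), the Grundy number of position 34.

n :  0  1  2  3  4  5  6  7  8  9 10 11 12 13 14 15 16 17 18 19 20 21 22 23 24 25 26 27 28 29 30 31 32 33 34
G :  0  0  0  0  1  1  1  1  2  2  2  2  0  0  0  0  1  1  1  1  2  2  2  2  0  0  0  0  1  1  1  1  2  2  2

2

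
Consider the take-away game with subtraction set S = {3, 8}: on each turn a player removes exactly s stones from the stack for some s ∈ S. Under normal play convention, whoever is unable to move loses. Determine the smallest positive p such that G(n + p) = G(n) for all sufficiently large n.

G(0) = 0
G(1) = mex{} = 0
G(2) = mex{} = 0
G(3) = mex{0} = 1
G(4) = mex{0} = 1
G(5) = mex{0} = 1
G(6) = mex{1} = 0
G(7) = mex{1} = 0
G(8) = mex{1,0} = 2
G(9) = mex{0,0} = 1
G(10) = mex{0,0} = 1
G(11) = mex{2,1} = 0
G(12) = mex{1,1} = 0
G(13) = mex{1,1} = 0
G(14) = mex{0,0} = 1
G(15) = mex{0,0} = 1
G(16) = mex{0,2} = 1
G(17) = mex{1,1} = 0
G(18) = mex{1,1} = 0
G(19) = mex{1,0} = 2
G(20) = mex{0,0} = 1
G(21) = mex{0,0} = 1
G(22) = mex{2,1} = 0
G(23) = mex{1,1} = 0
G(n+11) = G(n) holds for n = 0,…,7 (a full window of length max(S) = 8), so the sequence is purely periodic with period 11.

11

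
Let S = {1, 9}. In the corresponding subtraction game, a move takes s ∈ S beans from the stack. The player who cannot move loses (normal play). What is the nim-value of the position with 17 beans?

1

G(0) = 0
G(1) = mex{0} = 1
G(2) = mex{1} = 0
G(3) = mex{0} = 1
G(4) = mex{1} = 0
G(5) = mex{0} = 1
G(6) = mex{1} = 0
G(7) = mex{0} = 1
G(8) = mex{1} = 0
G(9) = mex{0,0} = 1
G(10) = mex{1,1} = 0
G(11) = mex{0,0} = 1
G(12) = mex{1,1} = 0
G(13) = mex{0,0} = 1
G(14) = mex{1,1} = 0
G(15) = mex{0,0} = 1
G(16) = mex{1,1} = 0
G(17) = mex{0,0} = 1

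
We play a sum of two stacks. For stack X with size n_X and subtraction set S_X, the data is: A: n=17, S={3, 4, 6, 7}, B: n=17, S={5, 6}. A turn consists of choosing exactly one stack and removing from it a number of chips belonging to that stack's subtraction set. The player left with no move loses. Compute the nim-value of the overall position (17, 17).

Stack A, S = {3, 4, 6, 7}:
G(0) = 0
G(1) = mex{} = 0
G(2) = mex{} = 0
G(3) = mex{0} = 1
G(4) = mex{0,0} = 1
G(5) = mex{0,0} = 1
G(6) = mex{1,0,0} = 2
G(7) = mex{1,1,0,0} = 2
G(8) = mex{1,1,0,0} = 2
G(9) = mex{2,1,1,0} = 3
G(10) = mex{2,2,1,1} = 0
G(11) = mex{2,2,1,1} = 0
G(12) = mex{3,2,2,1} = 0
G(13) = mex{0,3,2,2} = 1
G(14) = mex{0,0,2,2} = 1
G(15) = mex{0,0,3,2} = 1
G(16) = mex{1,0,0,3} = 2
G(17) = mex{1,1,0,0} = 2
G_A(17) = 2.
Stack B, S = {5, 6}:
G(0) = 0
G(1) = mex{} = 0
G(2) = mex{} = 0
G(3) = mex{} = 0
G(4) = mex{} = 0
G(5) = mex{0} = 1
G(6) = mex{0,0} = 1
G(7) = mex{0,0} = 1
G(8) = mex{0,0} = 1
G(9) = mex{0,0} = 1
G(10) = mex{1,0} = 2
G(11) = mex{1,1} = 0
G(12) = mex{1,1} = 0
G(13) = mex{1,1} = 0
G(14) = mex{1,1} = 0
G(15) = mex{2,1} = 0
G(16) = mex{0,2} = 1
G(17) = mex{0,0} = 1
G_B(17) = 1.
Combined Grundy value = 2 ⊕ 1 = 3.

3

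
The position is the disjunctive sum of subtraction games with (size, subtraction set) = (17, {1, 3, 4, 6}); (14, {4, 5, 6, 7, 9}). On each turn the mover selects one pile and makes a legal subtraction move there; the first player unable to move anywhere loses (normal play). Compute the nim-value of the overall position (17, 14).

Pile A, S = {1, 3, 4, 6}:
G(0) = 0
G(1) = mex{0} = 1
G(2) = mex{1} = 0
G(3) = mex{0,0} = 1
G(4) = mex{1,1,0} = 2
G(5) = mex{2,0,1} = 3
G(6) = mex{3,1,0,0} = 2
G(7) = mex{2,2,1,1} = 0
G(8) = mex{0,3,2,0} = 1
G(9) = mex{1,2,3,1} = 0
G(10) = mex{0,0,2,2} = 1
G(11) = mex{1,1,0,3} = 2
G(12) = mex{2,0,1,2} = 3
G(13) = mex{3,1,0,0} = 2
G(14) = mex{2,2,1,1} = 0
G(15) = mex{0,3,2,0} = 1
G(16) = mex{1,2,3,1} = 0
G(17) = mex{0,0,2,2} = 1
G_A(17) = 1.
Pile B, S = {4, 5, 6, 7, 9}:
n :  0  1  2  3  4  5  6  7  8  9 10 11 12 13 14
G :  0  0  0  0  1  1  1  1  2  2  2  2  3  0  0
G_B(14) = 0.
Combined Grundy value = 1 ⊕ 0 = 1.

1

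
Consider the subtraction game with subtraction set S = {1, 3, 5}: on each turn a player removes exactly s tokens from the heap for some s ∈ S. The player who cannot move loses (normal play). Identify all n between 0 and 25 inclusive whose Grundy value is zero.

G(0) = 0
G(1) = mex{0} = 1
G(2) = mex{1} = 0
G(3) = mex{0,0} = 1
G(4) = mex{1,1} = 0
G(5) = mex{0,0,0} = 1
G(6) = mex{1,1,1} = 0
G(7) = mex{0,0,0} = 1
G(8) = mex{1,1,1} = 0
G(9) = mex{0,0,0} = 1
G(10) = mex{1,1,1} = 0
G(11) = mex{0,0,0} = 1
G(12) = mex{1,1,1} = 0
G(13) = mex{0,0,0} = 1
G(14) = mex{1,1,1} = 0
G(15) = mex{0,0,0} = 1
G(16) = mex{1,1,1} = 0
G(17) = mex{0,0,0} = 1
G(18) = mex{1,1,1} = 0
G(19) = mex{0,0,0} = 1
G(20) = mex{1,1,1} = 0
G(21) = mex{0,0,0} = 1
G(22) = mex{1,1,1} = 0
G(23) = mex{0,0,0} = 1
G(24) = mex{1,1,1} = 0
G(25) = mex{0,0,0} = 1
P-positions are exactly the n with G(n) = 0.

0, 2, 4, 6, 8, 10, 12, 14, 16, 18, 20, 22, 24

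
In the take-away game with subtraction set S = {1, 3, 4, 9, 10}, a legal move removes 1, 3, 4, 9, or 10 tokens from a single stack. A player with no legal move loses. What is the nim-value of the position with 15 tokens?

G(0) = 0
G(1) = mex{0} = 1
G(2) = mex{1} = 0
G(3) = mex{0,0} = 1
G(4) = mex{1,1,0} = 2
G(5) = mex{2,0,1} = 3
G(6) = mex{3,1,0} = 2
G(7) = mex{2,2,1} = 0
G(8) = mex{0,3,2} = 1
G(9) = mex{1,2,3,0} = 4
G(10) = mex{4,0,2,1,0} = 3
G(11) = mex{3,1,0,0,1} = 2
G(12) = mex{2,4,1,1,0} = 3
G(13) = mex{3,3,4,2,1} = 0
G(14) = mex{0,2,3,3,2} = 1
G(15) = mex{1,3,2,2,3} = 0

0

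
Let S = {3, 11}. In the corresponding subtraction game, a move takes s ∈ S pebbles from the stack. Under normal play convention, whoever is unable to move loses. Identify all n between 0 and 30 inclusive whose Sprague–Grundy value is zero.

0, 1, 2, 6, 7, 8, 14, 15, 16, 20, 21, 22, 28, 29, 30

G(0) = 0
G(1) = mex{} = 0
G(2) = mex{} = 0
G(3) = mex{0} = 1
G(4) = mex{0} = 1
G(5) = mex{0} = 1
G(6) = mex{1} = 0
G(7) = mex{1} = 0
G(8) = mex{1} = 0
G(9) = mex{0} = 1
G(10) = mex{0} = 1
G(11) = mex{0,0} = 1
G(12) = mex{1,0} = 2
G(13) = mex{1,0} = 2
G(14) = mex{1,1} = 0
G(15) = mex{2,1} = 0
G(16) = mex{2,1} = 0
G(17) = mex{0,0} = 1
G(18) = mex{0,0} = 1
G(19) = mex{0,0} = 1
G(20) = mex{1,1} = 0
G(21) = mex{1,1} = 0
G(22) = mex{1,1} = 0
G(23) = mex{0,2} = 1
G(24) = mex{0,2} = 1
G(25) = mex{0,0} = 1
G(26) = mex{1,0} = 2
G(27) = mex{1,0} = 2
G(28) = mex{1,1} = 0
G(29) = mex{2,1} = 0
G(30) = mex{2,1} = 0
P-positions are exactly the n with G(n) = 0.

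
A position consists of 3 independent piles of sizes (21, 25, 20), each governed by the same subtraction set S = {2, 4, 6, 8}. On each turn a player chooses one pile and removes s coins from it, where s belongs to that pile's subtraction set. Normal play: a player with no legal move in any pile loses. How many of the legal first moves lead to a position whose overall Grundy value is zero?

All piles use S = {2, 4, 6, 8}:
G(0) = 0
G(1) = mex{} = 0
G(2) = mex{0} = 1
G(3) = mex{0} = 1
G(4) = mex{1,0} = 2
G(5) = mex{1,0} = 2
G(6) = mex{2,1,0} = 3
G(7) = mex{2,1,0} = 3
G(8) = mex{3,2,1,0} = 4
G(9) = mex{3,2,1,0} = 4
G(10) = mex{4,3,2,1} = 0
G(11) = mex{4,3,2,1} = 0
G(12) = mex{0,4,3,2} = 1
G(13) = mex{0,4,3,2} = 1
G(14) = mex{1,0,4,3} = 2
G(15) = mex{1,0,4,3} = 2
G(16) = mex{2,1,0,4} = 3
G(17) = mex{2,1,0,4} = 3
G(18) = mex{3,2,1,0} = 4
G(19) = mex{3,2,1,0} = 4
G(20) = mex{4,3,2,1} = 0
G(21) = mex{4,3,2,1} = 0
G(22) = mex{0,4,3,2} = 1
G(23) = mex{0,4,3,2} = 1
G(24) = mex{1,0,4,3} = 2
G(25) = mex{1,0,4,3} = 2
Pile A: G(21) = 0.
Pile B: G(25) = 2.
Pile C: G(20) = 0.
Combined Grundy value = 0 ⊕ 2 ⊕ 0 = 2.
A winning move leaves total XOR = 0, i.e. changes one component's Grundy value g to g ⊕ X where X is the current total.
Pile A: need g' = 0⊕2 = 2. Options: 21−2→G=4, 21−4→G=3, 21−6→G=2, 21−8→G=1. Hits: 1.
Pile B: need g' = 2⊕2 = 0. Options: 25−2→G=1, 25−4→G=0, 25−6→G=4, 25−8→G=3. Hits: 1.
Pile C: need g' = 0⊕2 = 2. Options: 20−2→G=4, 20−4→G=3, 20−6→G=2, 20−8→G=1. Hits: 1.

3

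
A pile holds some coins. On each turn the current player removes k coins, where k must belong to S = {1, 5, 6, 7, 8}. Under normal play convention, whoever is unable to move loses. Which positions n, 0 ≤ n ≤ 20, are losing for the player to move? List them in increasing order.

0, 2, 4, 13, 15, 17

n :  0  1  2  3  4  5  6  7  8  9 10 11 12 13 14 15 16 17 18 19 20
G :  0  1  0  1  0  1  2  3  2  3  2  3  4  0  1  0  1  0  1  2  3
P-positions are exactly the n with G(n) = 0.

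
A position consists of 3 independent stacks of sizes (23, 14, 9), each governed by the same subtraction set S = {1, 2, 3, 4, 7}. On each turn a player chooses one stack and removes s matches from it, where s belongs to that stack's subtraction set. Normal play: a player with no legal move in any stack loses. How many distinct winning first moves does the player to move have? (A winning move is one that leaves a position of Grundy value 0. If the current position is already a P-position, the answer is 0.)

1

All stacks use S = {1, 2, 3, 4, 7}:
G(0) = 0
G(1) = mex{0} = 1
G(2) = mex{1,0} = 2
G(3) = mex{2,1,0} = 3
G(4) = mex{3,2,1,0} = 4
G(5) = mex{4,3,2,1} = 0
G(6) = mex{0,4,3,2} = 1
G(7) = mex{1,0,4,3,0} = 2
G(8) = mex{2,1,0,4,1} = 3
G(9) = mex{3,2,1,0,2} = 4
G(10) = mex{4,3,2,1,3} = 0
G(11) = mex{0,4,3,2,4} = 1
G(12) = mex{1,0,4,3,0} = 2
G(13) = mex{2,1,0,4,1} = 3
G(14) = mex{3,2,1,0,2} = 4
G(15) = mex{4,3,2,1,3} = 0
G(16) = mex{0,4,3,2,4} = 1
G(17) = mex{1,0,4,3,0} = 2
G(18) = mex{2,1,0,4,1} = 3
G(19) = mex{3,2,1,0,2} = 4
G(20) = mex{4,3,2,1,3} = 0
G(21) = mex{0,4,3,2,4} = 1
G(22) = mex{1,0,4,3,0} = 2
G(23) = mex{2,1,0,4,1} = 3
Stack A: G(23) = 3.
Stack B: G(14) = 4.
Stack C: G(9) = 4.
Combined Grundy value = 3 ⊕ 4 ⊕ 4 = 3.
A winning move leaves total XOR = 0, i.e. changes one component's Grundy value g to g ⊕ X where X is the current total.
Stack A: need g' = 3⊕3 = 0. Options: 23−1→G=2, 23−2→G=1, 23−3→G=0, 23−4→G=4, 23−7→G=1. Hits: 1.
Stack B: need g' = 4⊕3 = 7. Options: 14−1→G=3, 14−2→G=2, 14−3→G=1, 14−4→G=0, 14−7→G=2. Hits: 0.
Stack C: need g' = 4⊕3 = 7. Options: 9−1→G=3, 9−2→G=2, 9−3→G=1, 9−4→G=0, 9−7→G=2. Hits: 0.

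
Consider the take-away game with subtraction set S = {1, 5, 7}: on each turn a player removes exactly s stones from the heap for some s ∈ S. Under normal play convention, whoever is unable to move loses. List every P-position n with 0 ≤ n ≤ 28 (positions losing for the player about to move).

n :  0  1  2  3  4  5  6  7  8  9 10 11 12 13 14 15 16 17 18 19 20 21 22 23 24 25 26 27 28
G :  0  1  0  1  0  1  0  1  0  1  0  1  0  1  0  1  0  1  0  1  0  1  0  1  0  1  0  1  0
P-positions are exactly the n with G(n) = 0.

0, 2, 4, 6, 8, 10, 12, 14, 16, 18, 20, 22, 24, 26, 28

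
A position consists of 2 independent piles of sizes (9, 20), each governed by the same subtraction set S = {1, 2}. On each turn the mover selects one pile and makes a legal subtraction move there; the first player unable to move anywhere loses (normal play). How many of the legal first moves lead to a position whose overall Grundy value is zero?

All piles use S = {1, 2}:
G(0) = 0
G(1) = mex{0} = 1
G(2) = mex{1,0} = 2
G(3) = mex{2,1} = 0
G(4) = mex{0,2} = 1
G(5) = mex{1,0} = 2
G(6) = mex{2,1} = 0
G(7) = mex{0,2} = 1
G(8) = mex{1,0} = 2
G(9) = mex{2,1} = 0
G(10) = mex{0,2} = 1
G(11) = mex{1,0} = 2
G(12) = mex{2,1} = 0
G(13) = mex{0,2} = 1
G(14) = mex{1,0} = 2
G(15) = mex{2,1} = 0
G(16) = mex{0,2} = 1
G(17) = mex{1,0} = 2
G(18) = mex{2,1} = 0
G(19) = mex{0,2} = 1
G(20) = mex{1,0} = 2
Pile A: G(9) = 0.
Pile B: G(20) = 2.
Combined Grundy value = 0 ⊕ 2 = 2.
A winning move leaves total XOR = 0, i.e. changes one component's Grundy value g to g ⊕ X where X is the current total.
Pile A: need g' = 0⊕2 = 2. Options: 9−1→G=2, 9−2→G=1. Hits: 1.
Pile B: need g' = 2⊕2 = 0. Options: 20−1→G=1, 20−2→G=0. Hits: 1.

2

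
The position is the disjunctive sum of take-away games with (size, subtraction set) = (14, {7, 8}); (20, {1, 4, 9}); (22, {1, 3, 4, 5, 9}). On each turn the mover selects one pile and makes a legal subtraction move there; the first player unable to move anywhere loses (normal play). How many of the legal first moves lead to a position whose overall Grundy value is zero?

Pile A, S = {7, 8}:
n :  0  1  2  3  4  5  6  7  8  9 10 11 12 13 14
G :  0  0  0  0  0  0  0  1  1  1  1  1  1  1  2
G_A(14) = 2.
Pile B, S = {1, 4, 9}:
G(0) = 0
G(1) = mex{0} = 1
G(2) = mex{1} = 0
G(3) = mex{0} = 1
G(4) = mex{1,0} = 2
G(5) = mex{2,1} = 0
G(6) = mex{0,0} = 1
G(7) = mex{1,1} = 0
G(8) = mex{0,2} = 1
G(9) = mex{1,0,0} = 2
G(10) = mex{2,1,1} = 0
G(11) = mex{0,0,0} = 1
G(12) = mex{1,1,1} = 0
G(13) = mex{0,2,2} = 1
G(14) = mex{1,0,0} = 2
G(15) = mex{2,1,1} = 0
G(16) = mex{0,0,0} = 1
G(17) = mex{1,1,1} = 0
G(18) = mex{0,2,2} = 1
G(19) = mex{1,0,0} = 2
G(20) = mex{2,1,1} = 0
G_B(20) = 0.
Pile C, S = {1, 3, 4, 5, 9}:
G(0) = 0
G(1) = mex{0} = 1
G(2) = mex{1} = 0
G(3) = mex{0,0} = 1
G(4) = mex{1,1,0} = 2
G(5) = mex{2,0,1,0} = 3
G(6) = mex{3,1,0,1} = 2
G(7) = mex{2,2,1,0} = 3
G(8) = mex{3,3,2,1} = 0
G(9) = mex{0,2,3,2,0} = 1
G(10) = mex{1,3,2,3,1} = 0
G(11) = mex{0,0,3,2,0} = 1
G(12) = mex{1,1,0,3,1} = 2
G(13) = mex{2,0,1,0,2} = 3
G(14) = mex{3,1,0,1,3} = 2
G(15) = mex{2,2,1,0,2} = 3
G(16) = mex{3,3,2,1,3} = 0
G(17) = mex{0,2,3,2,0} = 1
G(18) = mex{1,3,2,3,1} = 0
G(19) = mex{0,0,3,2,0} = 1
G(20) = mex{1,1,0,3,1} = 2
G(21) = mex{2,0,1,0,2} = 3
G(22) = mex{3,1,0,1,3} = 2
G_C(22) = 2.
Combined Grundy value = 2 ⊕ 0 ⊕ 2 = 0.
A winning move leaves total XOR = 0, i.e. changes one component's Grundy value g to g ⊕ X where X is the current total.
Pile A: target g' = 2⊕0 = 2, but every legal move changes the Grundy value (mex property), so 0 moves.
Pile B: target g' = 0⊕0 = 0, but every legal move changes the Grundy value (mex property), so 0 moves.
Pile C: target g' = 2⊕0 = 2, but every legal move changes the Grundy value (mex property), so 0 moves.

0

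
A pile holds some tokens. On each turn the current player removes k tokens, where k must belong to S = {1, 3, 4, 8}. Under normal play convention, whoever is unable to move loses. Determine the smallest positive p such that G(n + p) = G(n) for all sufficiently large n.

n :  0  1  2  3  4  5  6  7  8  9 10 11 12 13 14 15 16
G :  0  1  0  1  2  3  2  0  1  0  1  2  3  2  0  1  0
G(n+7) = G(n) holds for n = 0,…,7 (a full window of length max(S) = 8), so the sequence is purely periodic with period 7.

7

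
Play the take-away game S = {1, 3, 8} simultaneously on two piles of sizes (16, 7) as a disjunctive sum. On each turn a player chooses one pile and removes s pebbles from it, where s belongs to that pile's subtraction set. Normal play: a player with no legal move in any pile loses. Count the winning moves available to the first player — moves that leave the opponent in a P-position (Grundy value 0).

0

All piles use S = {1, 3, 8}:
G(0) = 0
G(1) = mex{0} = 1
G(2) = mex{1} = 0
G(3) = mex{0,0} = 1
G(4) = mex{1,1} = 0
G(5) = mex{0,0} = 1
G(6) = mex{1,1} = 0
G(7) = mex{0,0} = 1
G(8) = mex{1,1,0} = 2
G(9) = mex{2,0,1} = 3
G(10) = mex{3,1,0} = 2
G(11) = mex{2,2,1} = 0
G(12) = mex{0,3,0} = 1
G(13) = mex{1,2,1} = 0
G(14) = mex{0,0,0} = 1
G(15) = mex{1,1,1} = 0
G(16) = mex{0,0,2} = 1
Pile A: G(16) = 1.
Pile B: G(7) = 1.
Combined Grundy value = 1 ⊕ 1 = 0.
A winning move leaves total XOR = 0, i.e. changes one component's Grundy value g to g ⊕ X where X is the current total.
Pile A: target g' = 1⊕0 = 1, but every legal move changes the Grundy value (mex property), so 0 moves.
Pile B: target g' = 1⊕0 = 1, but every legal move changes the Grundy value (mex property), so 0 moves.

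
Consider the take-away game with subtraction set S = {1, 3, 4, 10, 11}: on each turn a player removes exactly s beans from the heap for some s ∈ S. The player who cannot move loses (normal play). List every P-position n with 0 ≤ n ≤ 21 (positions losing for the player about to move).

n :  0  1  2  3  4  5  6  7  8  9 10 11 12 13 14 15 16 17 18 19 20 21
G :  0  1  0  1  2  3  2  0  1  0  1  2  3  2  0  1  0  1  2  3  2  0
P-positions are exactly the n with G(n) = 0.

0, 2, 7, 9, 14, 16, 21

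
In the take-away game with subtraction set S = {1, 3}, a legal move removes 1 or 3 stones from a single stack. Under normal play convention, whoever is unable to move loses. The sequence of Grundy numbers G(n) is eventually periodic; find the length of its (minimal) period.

2

n :  0  1  2  3  4  5  6  7  8  9 10 11 12 13 14
G :  0  1  0  1  0  1  0  1  0  1  0  1  0  1  0
G(n+2) = G(n) holds for n = 0,…,2 (a full window of length max(S) = 3), so the sequence is purely periodic with period 2.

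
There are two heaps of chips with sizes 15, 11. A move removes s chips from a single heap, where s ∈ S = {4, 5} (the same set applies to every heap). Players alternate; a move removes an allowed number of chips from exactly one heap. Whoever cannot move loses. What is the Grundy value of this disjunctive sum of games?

1

All heaps use S = {4, 5}:
n :  0  1  2  3  4  5  6  7  8  9 10 11 12 13 14 15
G :  0  0  0  0  1  1  1  1  2  0  0  0  0  1  1  1
Heap A: G(15) = 1.
Heap B: G(11) = 0.
Combined Grundy value = 1 ⊕ 0 = 1.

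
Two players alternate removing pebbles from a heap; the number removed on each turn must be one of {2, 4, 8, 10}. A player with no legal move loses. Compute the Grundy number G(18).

n :  0  1  2  3  4  5  6  7  8  9 10 11 12 13 14 15 16 17 18
G :  0  0  1  1  2  2  0  0  1  1  2  2  0  0  1  1  2  2  0

0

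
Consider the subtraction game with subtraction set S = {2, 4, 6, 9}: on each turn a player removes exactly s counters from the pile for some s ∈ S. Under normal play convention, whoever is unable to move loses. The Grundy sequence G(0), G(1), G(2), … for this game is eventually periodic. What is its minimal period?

8

n :  0  1  2  3  4  5  6  7  8  9 10 11 12 13 14 15 16 17 18 19 20 21 22 23 24 25 26 27 28
G :  0  0  1  1  2  2  3  3  0  4  1  0  2  1  3  2  0  3  1  0  2  1  3  2  0  3  1  0  2
From n = 10 onward G(n+8) = G(n); since this holds over max(S) = 9 consecutive positions the period is 8 (pre-period 10).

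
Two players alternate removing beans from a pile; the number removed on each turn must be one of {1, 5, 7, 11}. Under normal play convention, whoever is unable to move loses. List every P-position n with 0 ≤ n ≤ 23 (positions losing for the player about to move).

0, 2, 4, 6, 8, 10, 12, 14, 16, 18, 20, 22

G(0) = 0
G(1) = mex{0} = 1
G(2) = mex{1} = 0
G(3) = mex{0} = 1
G(4) = mex{1} = 0
G(5) = mex{0,0} = 1
G(6) = mex{1,1} = 0
G(7) = mex{0,0,0} = 1
G(8) = mex{1,1,1} = 0
G(9) = mex{0,0,0} = 1
G(10) = mex{1,1,1} = 0
G(11) = mex{0,0,0,0} = 1
G(12) = mex{1,1,1,1} = 0
G(13) = mex{0,0,0,0} = 1
G(14) = mex{1,1,1,1} = 0
G(15) = mex{0,0,0,0} = 1
G(16) = mex{1,1,1,1} = 0
G(17) = mex{0,0,0,0} = 1
G(18) = mex{1,1,1,1} = 0
G(19) = mex{0,0,0,0} = 1
G(20) = mex{1,1,1,1} = 0
G(21) = mex{0,0,0,0} = 1
G(22) = mex{1,1,1,1} = 0
G(23) = mex{0,0,0,0} = 1
P-positions are exactly the n with G(n) = 0.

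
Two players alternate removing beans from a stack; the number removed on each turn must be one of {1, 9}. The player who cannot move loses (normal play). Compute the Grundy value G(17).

1

n :  0  1  2  3  4  5  6  7  8  9 10 11 12 13 14 15 16 17
G :  0  1  0  1  0  1  0  1  0  1  0  1  0  1  0  1  0  1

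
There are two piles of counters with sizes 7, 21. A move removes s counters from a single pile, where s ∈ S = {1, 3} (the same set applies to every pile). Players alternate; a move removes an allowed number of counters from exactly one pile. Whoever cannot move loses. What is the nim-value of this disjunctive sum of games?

All piles use S = {1, 3}:
n :  0  1  2  3  4  5  6  7  8  9 10 11 12 13 14 15 16 17 18 19 20 21
G :  0  1  0  1  0  1  0  1  0  1  0  1  0  1  0  1  0  1  0  1  0  1
Pile A: G(7) = 1.
Pile B: G(21) = 1.
Combined Grundy value = 1 ⊕ 1 = 0.

0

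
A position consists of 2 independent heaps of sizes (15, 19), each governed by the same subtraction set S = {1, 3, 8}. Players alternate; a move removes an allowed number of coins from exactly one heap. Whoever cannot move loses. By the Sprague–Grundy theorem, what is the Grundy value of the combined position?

2

All heaps use S = {1, 3, 8}:
G(0) = 0
G(1) = mex{0} = 1
G(2) = mex{1} = 0
G(3) = mex{0,0} = 1
G(4) = mex{1,1} = 0
G(5) = mex{0,0} = 1
G(6) = mex{1,1} = 0
G(7) = mex{0,0} = 1
G(8) = mex{1,1,0} = 2
G(9) = mex{2,0,1} = 3
G(10) = mex{3,1,0} = 2
G(11) = mex{2,2,1} = 0
G(12) = mex{0,3,0} = 1
G(13) = mex{1,2,1} = 0
G(14) = mex{0,0,0} = 1
G(15) = mex{1,1,1} = 0
G(16) = mex{0,0,2} = 1
G(17) = mex{1,1,3} = 0
G(18) = mex{0,0,2} = 1
G(19) = mex{1,1,0} = 2
Heap A: G(15) = 0.
Heap B: G(19) = 2.
Combined Grundy value = 0 ⊕ 2 = 2.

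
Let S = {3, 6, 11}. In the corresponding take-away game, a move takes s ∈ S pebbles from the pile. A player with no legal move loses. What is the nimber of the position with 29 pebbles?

2

G(0) = 0
G(1) = mex{} = 0
G(2) = mex{} = 0
G(3) = mex{0} = 1
G(4) = mex{0} = 1
G(5) = mex{0} = 1
G(6) = mex{1,0} = 2
G(7) = mex{1,0} = 2
G(8) = mex{1,0} = 2
G(9) = mex{2,1} = 0
G(10) = mex{2,1} = 0
G(11) = mex{2,1,0} = 3
G(12) = mex{0,2,0} = 1
G(13) = mex{0,2,0} = 1
G(14) = mex{3,2,1} = 0
G(15) = mex{1,0,1} = 2
G(16) = mex{1,0,1} = 2
G(17) = mex{0,3,2} = 1
G(18) = mex{2,1,2} = 0
G(19) = mex{2,1,2} = 0
G(20) = mex{1,0,0} = 2
G(21) = mex{0,2,0} = 1
G(22) = mex{0,2,3} = 1
G(23) = mex{2,1,1} = 0
G(24) = mex{1,0,1} = 2
G(25) = mex{1,0,0} = 2
G(26) = mex{0,2,2} = 1
G(27) = mex{2,1,2} = 0
G(28) = mex{2,1,1} = 0
G(29) = mex{1,0,0} = 2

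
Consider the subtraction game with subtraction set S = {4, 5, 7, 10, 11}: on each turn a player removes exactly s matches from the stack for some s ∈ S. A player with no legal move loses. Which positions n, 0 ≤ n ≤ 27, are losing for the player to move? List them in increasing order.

G(0) = 0
G(1) = mex{} = 0
G(2) = mex{} = 0
G(3) = mex{} = 0
G(4) = mex{0} = 1
G(5) = mex{0,0} = 1
G(6) = mex{0,0} = 1
G(7) = mex{0,0,0} = 1
G(8) = mex{1,0,0} = 2
G(9) = mex{1,1,0} = 2
G(10) = mex{1,1,0,0} = 2
G(11) = mex{1,1,1,0,0} = 2
G(12) = mex{2,1,1,0,0} = 3
G(13) = mex{2,2,1,0,0} = 3
G(14) = mex{2,2,1,1,0} = 3
G(15) = mex{2,2,2,1,1} = 0
G(16) = mex{3,2,2,1,1} = 0
G(17) = mex{3,3,2,1,1} = 0
G(18) = mex{3,3,2,2,1} = 0
G(19) = mex{0,3,3,2,2} = 1
G(20) = mex{0,0,3,2,2} = 1
G(21) = mex{0,0,3,2,2} = 1
G(22) = mex{0,0,0,3,2} = 1
G(23) = mex{1,0,0,3,3} = 2
G(24) = mex{1,1,0,3,3} = 2
G(25) = mex{1,1,0,0,3} = 2
G(26) = mex{1,1,1,0,0} = 2
G(27) = mex{2,1,1,0,0} = 3
P-positions are exactly the n with G(n) = 0.

0, 1, 2, 3, 15, 16, 17, 18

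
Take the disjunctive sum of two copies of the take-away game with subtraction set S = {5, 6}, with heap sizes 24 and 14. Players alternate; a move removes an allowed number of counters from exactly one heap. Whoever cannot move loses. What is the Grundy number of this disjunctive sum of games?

0

All heaps use S = {5, 6}:
G(0) = 0
G(1) = mex{} = 0
G(2) = mex{} = 0
G(3) = mex{} = 0
G(4) = mex{} = 0
G(5) = mex{0} = 1
G(6) = mex{0,0} = 1
G(7) = mex{0,0} = 1
G(8) = mex{0,0} = 1
G(9) = mex{0,0} = 1
G(10) = mex{1,0} = 2
G(11) = mex{1,1} = 0
G(12) = mex{1,1} = 0
G(13) = mex{1,1} = 0
G(14) = mex{1,1} = 0
G(15) = mex{2,1} = 0
G(16) = mex{0,2} = 1
G(17) = mex{0,0} = 1
G(18) = mex{0,0} = 1
G(19) = mex{0,0} = 1
G(20) = mex{0,0} = 1
G(21) = mex{1,0} = 2
G(22) = mex{1,1} = 0
G(23) = mex{1,1} = 0
G(24) = mex{1,1} = 0
Heap A: G(24) = 0.
Heap B: G(14) = 0.
Combined Grundy value = 0 ⊕ 0 = 0.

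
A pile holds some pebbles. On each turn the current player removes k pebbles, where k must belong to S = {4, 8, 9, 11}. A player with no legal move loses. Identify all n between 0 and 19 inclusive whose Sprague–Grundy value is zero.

0, 1, 2, 3, 15, 16, 17, 18

n :  0  1  2  3  4  5  6  7  8  9 10 11 12 13 14 15 16 17 18 19
G :  0  0  0  0  1  1  1  1  2  2  2  2  3  3  3  0  0  0  0  1
P-positions are exactly the n with G(n) = 0.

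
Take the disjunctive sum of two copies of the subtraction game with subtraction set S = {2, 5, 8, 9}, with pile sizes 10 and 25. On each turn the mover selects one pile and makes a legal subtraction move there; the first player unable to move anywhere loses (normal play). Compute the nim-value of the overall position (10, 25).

All piles use S = {2, 5, 8, 9}:
G(0) = 0
G(1) = mex{} = 0
G(2) = mex{0} = 1
G(3) = mex{0} = 1
G(4) = mex{1} = 0
G(5) = mex{1,0} = 2
G(6) = mex{0,0} = 1
G(7) = mex{2,1} = 0
G(8) = mex{1,1,0} = 2
G(9) = mex{0,0,0,0} = 1
G(10) = mex{2,2,1,0} = 3
G(11) = mex{1,1,1,1} = 0
G(12) = mex{3,0,0,1} = 2
G(13) = mex{0,2,2,0} = 1
G(14) = mex{2,1,1,2} = 0
G(15) = mex{1,3,0,1} = 2
G(16) = mex{0,0,2,0} = 1
G(17) = mex{2,2,1,2} = 0
G(18) = mex{1,1,3,1} = 0
G(19) = mex{0,0,0,3} = 1
G(20) = mex{0,2,2,0} = 1
G(21) = mex{1,1,1,2} = 0
G(22) = mex{1,0,0,1} = 2
G(23) = mex{0,0,2,0} = 1
G(24) = mex{2,1,1,2} = 0
G(25) = mex{1,1,0,1} = 2
Pile A: G(10) = 3.
Pile B: G(25) = 2.
Combined Grundy value = 3 ⊕ 2 = 1.

1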